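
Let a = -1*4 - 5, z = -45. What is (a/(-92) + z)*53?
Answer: -218943/92 ≈ -2379.8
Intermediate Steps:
a = -9 (a = -4 - 5 = -9)
(a/(-92) + z)*53 = (-9/(-92) - 45)*53 = (-9*(-1/92) - 45)*53 = (9/92 - 45)*53 = -4131/92*53 = -218943/92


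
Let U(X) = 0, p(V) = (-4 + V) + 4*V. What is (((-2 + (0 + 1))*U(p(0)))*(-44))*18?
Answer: 0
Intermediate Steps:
p(V) = -4 + 5*V
(((-2 + (0 + 1))*U(p(0)))*(-44))*18 = (((-2 + (0 + 1))*0)*(-44))*18 = (((-2 + 1)*0)*(-44))*18 = (-1*0*(-44))*18 = (0*(-44))*18 = 0*18 = 0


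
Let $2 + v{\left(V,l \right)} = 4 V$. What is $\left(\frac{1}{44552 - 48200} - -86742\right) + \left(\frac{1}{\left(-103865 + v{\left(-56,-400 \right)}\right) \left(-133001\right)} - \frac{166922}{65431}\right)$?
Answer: $\frac{31847886895681260666323}{367167274010734912} \approx 86740.0$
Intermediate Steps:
$v{\left(V,l \right)} = -2 + 4 V$
$\left(\frac{1}{44552 - 48200} - -86742\right) + \left(\frac{1}{\left(-103865 + v{\left(-56,-400 \right)}\right) \left(-133001\right)} - \frac{166922}{65431}\right) = \left(\frac{1}{44552 - 48200} - -86742\right) - \left(\frac{166922}{65431} - \frac{1}{\left(-103865 + \left(-2 + 4 \left(-56\right)\right)\right) \left(-133001\right)}\right) = \left(\frac{1}{-3648} + 86742\right) - \left(\frac{166922}{65431} - \frac{1}{-103865 - 226} \left(- \frac{1}{133001}\right)\right) = \left(- \frac{1}{3648} + 86742\right) - \left(\frac{166922}{65431} - \frac{1}{-103865 - 226} \left(- \frac{1}{133001}\right)\right) = \frac{316434815}{3648} - \left(\frac{166922}{65431} - \frac{1}{-104091} \left(- \frac{1}{133001}\right)\right) = \frac{316434815}{3648} - \frac{2310902735978471}{905840314171221} = \frac{31847886895681260666323}{367167274010734912}$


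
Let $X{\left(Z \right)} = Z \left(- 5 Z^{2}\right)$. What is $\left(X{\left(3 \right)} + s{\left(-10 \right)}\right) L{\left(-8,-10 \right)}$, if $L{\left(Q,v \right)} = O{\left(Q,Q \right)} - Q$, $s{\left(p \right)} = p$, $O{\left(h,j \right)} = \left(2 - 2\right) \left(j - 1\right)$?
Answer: $-1160$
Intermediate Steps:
$O{\left(h,j \right)} = 0$ ($O{\left(h,j \right)} = 0 \left(-1 + j\right) = 0$)
$L{\left(Q,v \right)} = - Q$ ($L{\left(Q,v \right)} = 0 - Q = - Q$)
$X{\left(Z \right)} = - 5 Z^{3}$
$\left(X{\left(3 \right)} + s{\left(-10 \right)}\right) L{\left(-8,-10 \right)} = \left(- 5 \cdot 3^{3} - 10\right) \left(\left(-1\right) \left(-8\right)\right) = \left(\left(-5\right) 27 - 10\right) 8 = \left(-135 - 10\right) 8 = \left(-145\right) 8 = -1160$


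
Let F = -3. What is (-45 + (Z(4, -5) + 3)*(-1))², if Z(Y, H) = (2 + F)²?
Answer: 2401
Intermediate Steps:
Z(Y, H) = 1 (Z(Y, H) = (2 - 3)² = (-1)² = 1)
(-45 + (Z(4, -5) + 3)*(-1))² = (-45 + (1 + 3)*(-1))² = (-45 + 4*(-1))² = (-45 - 4)² = (-49)² = 2401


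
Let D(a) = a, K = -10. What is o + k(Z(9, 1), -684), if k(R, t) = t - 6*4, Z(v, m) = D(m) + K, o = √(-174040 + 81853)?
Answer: -708 + 3*I*√10243 ≈ -708.0 + 303.62*I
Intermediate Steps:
o = 3*I*√10243 (o = √(-92187) = 3*I*√10243 ≈ 303.62*I)
Z(v, m) = -10 + m (Z(v, m) = m - 10 = -10 + m)
k(R, t) = -24 + t (k(R, t) = t - 24 = -24 + t)
o + k(Z(9, 1), -684) = 3*I*√10243 + (-24 - 684) = 3*I*√10243 - 708 = -708 + 3*I*√10243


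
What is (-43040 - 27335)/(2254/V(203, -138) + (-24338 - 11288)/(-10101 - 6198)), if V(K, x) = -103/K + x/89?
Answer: 42648173249625/662419860076 ≈ 64.382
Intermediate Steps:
V(K, x) = -103/K + x/89 (V(K, x) = -103/K + x*(1/89) = -103/K + x/89)
(-43040 - 27335)/(2254/V(203, -138) + (-24338 - 11288)/(-10101 - 6198)) = (-43040 - 27335)/(2254/(-103/203 + (1/89)*(-138)) + (-24338 - 11288)/(-10101 - 6198)) = -70375/(2254/(-103*1/203 - 138/89) - 35626/(-16299)) = -70375/(2254/(-103/203 - 138/89) - 35626*(-1/16299)) = -70375/(2254/(-37181/18067) + 35626/16299) = -70375/(2254*(-18067/37181) + 35626/16299) = -70375/(-40723018/37181 + 35626/16299) = -70375/(-662419860076/606013119) = -70375*(-606013119/662419860076) = 42648173249625/662419860076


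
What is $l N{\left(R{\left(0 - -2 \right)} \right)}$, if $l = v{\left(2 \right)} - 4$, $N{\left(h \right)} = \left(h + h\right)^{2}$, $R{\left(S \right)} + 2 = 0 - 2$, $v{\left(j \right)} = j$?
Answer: $-128$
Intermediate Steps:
$R{\left(S \right)} = -4$ ($R{\left(S \right)} = -2 + \left(0 - 2\right) = -2 - 2 = -4$)
$N{\left(h \right)} = 4 h^{2}$ ($N{\left(h \right)} = \left(2 h\right)^{2} = 4 h^{2}$)
$l = -2$ ($l = 2 - 4 = -2$)
$l N{\left(R{\left(0 - -2 \right)} \right)} = - 2 \cdot 4 \left(-4\right)^{2} = - 2 \cdot 4 \cdot 16 = \left(-2\right) 64 = -128$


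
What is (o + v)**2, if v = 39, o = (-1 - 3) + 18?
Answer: 2809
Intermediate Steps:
o = 14 (o = -4 + 18 = 14)
(o + v)**2 = (14 + 39)**2 = 53**2 = 2809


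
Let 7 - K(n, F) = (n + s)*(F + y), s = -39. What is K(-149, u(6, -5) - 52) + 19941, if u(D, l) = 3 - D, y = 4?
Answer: 10360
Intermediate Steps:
K(n, F) = 7 - (-39 + n)*(4 + F) (K(n, F) = 7 - (n - 39)*(F + 4) = 7 - (-39 + n)*(4 + F))
K(-149, u(6, -5) - 52) + 19941 = (163 - 4*(-149) + 39*((3 - 1*6) - 52) - 1*((3 - 1*6) - 52)*(-149)) + 19941 = (163 + 596 + 39*((3 - 6) - 52) - 1*((3 - 6) - 52)*(-149)) + 19941 = (163 + 596 + 39*(-3 - 52) - 1*(-3 - 52)*(-149)) + 19941 = (163 + 596 + 39*(-55) - 1*(-55)*(-149)) + 19941 = (163 + 596 - 2145 - 8195) + 19941 = -9581 + 19941 = 10360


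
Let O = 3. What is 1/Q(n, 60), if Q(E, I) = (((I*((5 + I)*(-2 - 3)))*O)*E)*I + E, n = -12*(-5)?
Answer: -1/210599940 ≈ -4.7483e-9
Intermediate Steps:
n = 60
Q(E, I) = E + 3*E*I**2*(-25 - 5*I) (Q(E, I) = (((I*((5 + I)*(-2 - 3)))*3)*E)*I + E = (((I*((5 + I)*(-5)))*3)*E)*I + E = (((I*(-25 - 5*I))*3)*E)*I + E = ((3*I*(-25 - 5*I))*E)*I + E = (3*E*I*(-25 - 5*I))*I + E = 3*E*I**2*(-25 - 5*I) + E = E + 3*E*I**2*(-25 - 5*I))
1/Q(n, 60) = 1/(60*(1 - 75*60**2 - 15*60**3)) = 1/(60*(1 - 75*3600 - 15*216000)) = 1/(60*(1 - 270000 - 3240000)) = 1/(60*(-3509999)) = 1/(-210599940) = -1/210599940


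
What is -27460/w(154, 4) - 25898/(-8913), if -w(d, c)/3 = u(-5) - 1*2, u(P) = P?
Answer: -81402374/62391 ≈ -1304.7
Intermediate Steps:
w(d, c) = 21 (w(d, c) = -3*(-5 - 1*2) = -3*(-5 - 2) = -3*(-7) = 21)
-27460/w(154, 4) - 25898/(-8913) = -27460/21 - 25898/(-8913) = -27460*1/21 - 25898*(-1/8913) = -27460/21 + 25898/8913 = -81402374/62391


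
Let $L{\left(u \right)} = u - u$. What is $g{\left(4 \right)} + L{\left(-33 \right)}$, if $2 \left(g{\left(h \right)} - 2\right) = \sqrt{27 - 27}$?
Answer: $2$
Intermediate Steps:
$g{\left(h \right)} = 2$ ($g{\left(h \right)} = 2 + \frac{\sqrt{27 - 27}}{2} = 2 + \frac{\sqrt{0}}{2} = 2 + \frac{1}{2} \cdot 0 = 2 + 0 = 2$)
$L{\left(u \right)} = 0$
$g{\left(4 \right)} + L{\left(-33 \right)} = 2 + 0 = 2$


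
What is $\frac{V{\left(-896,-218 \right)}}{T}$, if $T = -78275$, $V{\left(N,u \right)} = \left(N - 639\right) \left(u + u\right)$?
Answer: $- \frac{133852}{15655} \approx -8.5501$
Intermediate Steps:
$V{\left(N,u \right)} = 2 u \left(-639 + N\right)$ ($V{\left(N,u \right)} = \left(-639 + N\right) 2 u = 2 u \left(-639 + N\right)$)
$\frac{V{\left(-896,-218 \right)}}{T} = \frac{2 \left(-218\right) \left(-639 - 896\right)}{-78275} = 2 \left(-218\right) \left(-1535\right) \left(- \frac{1}{78275}\right) = 669260 \left(- \frac{1}{78275}\right) = - \frac{133852}{15655}$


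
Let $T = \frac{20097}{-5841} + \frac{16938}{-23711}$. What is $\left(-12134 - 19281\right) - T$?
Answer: $- \frac{43942170160}{1398949} \approx -31411.0$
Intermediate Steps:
$T = - \frac{5812675}{1398949}$ ($T = 20097 \left(- \frac{1}{5841}\right) + 16938 \left(- \frac{1}{23711}\right) = - \frac{203}{59} - \frac{16938}{23711} = - \frac{5812675}{1398949} \approx -4.155$)
$\left(-12134 - 19281\right) - T = \left(-12134 - 19281\right) - - \frac{5812675}{1398949} = -31415 + \frac{5812675}{1398949} = - \frac{43942170160}{1398949}$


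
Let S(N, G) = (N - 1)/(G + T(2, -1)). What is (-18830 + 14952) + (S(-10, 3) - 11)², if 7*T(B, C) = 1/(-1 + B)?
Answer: -14671/4 ≈ -3667.8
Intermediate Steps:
T(B, C) = 1/(7*(-1 + B))
S(N, G) = (-1 + N)/(⅐ + G) (S(N, G) = (N - 1)/(G + 1/(7*(-1 + 2))) = (-1 + N)/(G + (⅐)/1) = (-1 + N)/(G + (⅐)*1) = (-1 + N)/(G + ⅐) = (-1 + N)/(⅐ + G))
(-18830 + 14952) + (S(-10, 3) - 11)² = (-18830 + 14952) + (7*(-1 - 10)/(1 + 7*3) - 11)² = -3878 + (7*(-11)/(1 + 21) - 11)² = -3878 + (7*(-11)/22 - 11)² = -3878 + (7*(1/22)*(-11) - 11)² = -3878 + (-7/2 - 11)² = -3878 + (-29/2)² = -3878 + 841/4 = -14671/4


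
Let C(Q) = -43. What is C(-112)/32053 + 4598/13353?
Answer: 146805515/428003709 ≈ 0.34300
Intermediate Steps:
C(-112)/32053 + 4598/13353 = -43/32053 + 4598/13353 = 146805515/428003709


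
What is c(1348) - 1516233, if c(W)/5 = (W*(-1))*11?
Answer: -1590373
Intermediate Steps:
c(W) = -55*W (c(W) = 5*((W*(-1))*11) = 5*(-W*11) = 5*(-11*W) = -55*W)
c(1348) - 1516233 = -55*1348 - 1516233 = -74140 - 1516233 = -1590373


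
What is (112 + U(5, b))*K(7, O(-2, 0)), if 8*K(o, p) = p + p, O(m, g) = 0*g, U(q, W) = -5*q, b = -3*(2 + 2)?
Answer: 0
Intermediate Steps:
b = -12 (b = -3*4 = -12)
O(m, g) = 0
K(o, p) = p/4 (K(o, p) = (p + p)/8 = (2*p)/8 = p/4)
(112 + U(5, b))*K(7, O(-2, 0)) = (112 - 5*5)*((¼)*0) = (112 - 25)*0 = 87*0 = 0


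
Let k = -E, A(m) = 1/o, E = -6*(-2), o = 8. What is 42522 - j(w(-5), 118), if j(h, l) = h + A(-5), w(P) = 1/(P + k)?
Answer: 5782983/136 ≈ 42522.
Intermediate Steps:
E = 12
A(m) = 1/8
k = -12 (k = -1*12 = -12)
w(P) = 1/(-12 + P) (w(P) = 1/(P - 12) = 1/(-12 + P))
j(h, l) = 1/8 + h (j(h, l) = h + 1/8 = 1/8 + h)
42522 - j(w(-5), 118) = 42522 - (1/8 + 1/(-12 - 5)) = 42522 - (1/8 + 1/(-17)) = 42522 - (1/8 - 1/17) = 42522 - 1*9/136 = 42522 - 9/136 = 5782983/136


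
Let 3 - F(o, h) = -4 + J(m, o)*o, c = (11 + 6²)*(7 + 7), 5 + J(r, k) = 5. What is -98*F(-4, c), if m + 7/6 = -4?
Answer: -686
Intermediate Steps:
m = -31/6 (m = -7/6 - 4 = -31/6 ≈ -5.1667)
J(r, k) = 0 (J(r, k) = -5 + 5 = 0)
c = 658 (c = (11 + 36)*14 = 47*14 = 658)
F(o, h) = 7 (F(o, h) = 3 - (-4 + 0*o) = 3 - (-4 + 0) = 3 - 1*(-4) = 3 + 4 = 7)
-98*F(-4, c) = -98*7 = -686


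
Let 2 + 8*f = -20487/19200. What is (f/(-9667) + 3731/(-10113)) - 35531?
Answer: -177849900426285523/5005433395200 ≈ -35531.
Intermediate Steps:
f = -19629/51200 (f = -1/4 + (-20487/19200)/8 = -1/4 + (-20487*1/19200)/8 = -1/4 + (1/8)*(-6829/6400) = -1/4 - 6829/51200 = -19629/51200 ≈ -0.38338)
(f/(-9667) + 3731/(-10113)) - 35531 = (-19629/51200/(-9667) + 3731/(-10113)) - 35531 = (-19629/51200*(-1/9667) + 3731*(-1/10113)) - 35531 = (19629/494950400 - 3731/10113) - 35531 = -1846461434323/5005433395200 - 35531 = -177849900426285523/5005433395200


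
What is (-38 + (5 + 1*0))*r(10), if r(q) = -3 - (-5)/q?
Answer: 165/2 ≈ 82.500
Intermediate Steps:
r(q) = -3 + 5/q
(-38 + (5 + 1*0))*r(10) = (-38 + (5 + 1*0))*(-3 + 5/10) = (-38 + (5 + 0))*(-3 + 5*(⅒)) = (-38 + 5)*(-3 + ½) = -33*(-5/2) = 165/2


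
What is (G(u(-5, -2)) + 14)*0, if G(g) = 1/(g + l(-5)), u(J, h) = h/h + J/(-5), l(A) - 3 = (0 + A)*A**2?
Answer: 0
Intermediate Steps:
l(A) = 3 + A**3 (l(A) = 3 + (0 + A)*A**2 = 3 + A*A**2 = 3 + A**3)
u(J, h) = 1 - J/5 (u(J, h) = 1 + J*(-1/5) = 1 - J/5)
G(g) = 1/(-122 + g) (G(g) = 1/(g + (3 + (-5)**3)) = 1/(g + (3 - 125)) = 1/(g - 122) = 1/(-122 + g))
(G(u(-5, -2)) + 14)*0 = (1/(-122 + (1 - 1/5*(-5))) + 14)*0 = (1/(-122 + (1 + 1)) + 14)*0 = (1/(-122 + 2) + 14)*0 = (1/(-120) + 14)*0 = (-1/120 + 14)*0 = (1679/120)*0 = 0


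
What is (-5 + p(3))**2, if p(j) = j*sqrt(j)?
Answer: 52 - 30*sqrt(3) ≈ 0.038476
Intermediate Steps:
p(j) = j**(3/2)
(-5 + p(3))**2 = (-5 + 3**(3/2))**2 = (-5 + 3*sqrt(3))**2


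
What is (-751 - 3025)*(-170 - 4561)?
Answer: 17864256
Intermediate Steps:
(-751 - 3025)*(-170 - 4561) = -3776*(-4731) = 17864256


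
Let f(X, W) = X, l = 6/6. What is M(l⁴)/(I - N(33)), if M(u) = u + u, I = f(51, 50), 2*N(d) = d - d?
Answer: 2/51 ≈ 0.039216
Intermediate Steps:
N(d) = 0 (N(d) = (d - d)/2 = (½)*0 = 0)
l = 1 (l = 6*(⅙) = 1)
I = 51
M(u) = 2*u
M(l⁴)/(I - N(33)) = (2*1⁴)/(51 - 1*0) = (2*1)/(51 + 0) = 2/51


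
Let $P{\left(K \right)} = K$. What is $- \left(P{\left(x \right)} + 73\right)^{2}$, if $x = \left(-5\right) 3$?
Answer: $-3364$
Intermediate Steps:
$x = -15$
$- \left(P{\left(x \right)} + 73\right)^{2} = - \left(-15 + 73\right)^{2} = - 58^{2} = \left(-1\right) 3364 = -3364$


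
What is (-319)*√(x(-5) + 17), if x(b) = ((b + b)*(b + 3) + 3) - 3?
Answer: -319*√37 ≈ -1940.4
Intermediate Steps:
x(b) = 2*b*(3 + b) (x(b) = ((2*b)*(3 + b) + 3) - 3 = (2*b*(3 + b) + 3) - 3 = (3 + 2*b*(3 + b)) - 3 = 2*b*(3 + b))
(-319)*√(x(-5) + 17) = (-319)*√(2*(-5)*(3 - 5) + 17) = (-29*11)*√(2*(-5)*(-2) + 17) = -319*√(20 + 17) = -319*√37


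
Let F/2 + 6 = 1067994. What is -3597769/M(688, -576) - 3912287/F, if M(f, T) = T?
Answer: 320103948343/51263424 ≈ 6244.3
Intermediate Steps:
F = 2135976 (F = -12 + 2*1067994 = -12 + 2135988 = 2135976)
-3597769/M(688, -576) - 3912287/F = -3597769/(-576) - 3912287/2135976 = -3597769*(-1/576) - 3912287*1/2135976 = 3597769/576 - 3912287/2135976 = 320103948343/51263424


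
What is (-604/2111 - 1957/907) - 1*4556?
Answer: -8727947467/1914677 ≈ -4558.4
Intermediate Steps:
(-604/2111 - 1957/907) - 1*4556 = (-604*1/2111 - 1957*1/907) - 4556 = (-604/2111 - 1957/907) - 4556 = -4679055/1914677 - 4556 = -8727947467/1914677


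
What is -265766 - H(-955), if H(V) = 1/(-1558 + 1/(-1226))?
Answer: -507642027268/1910109 ≈ -2.6577e+5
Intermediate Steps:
H(V) = -1226/1910109 (H(V) = 1/(-1558 - 1/1226) = 1/(-1910109/1226) = -1226/1910109)
-265766 - H(-955) = -265766 - 1*(-1226/1910109) = -265766 + 1226/1910109 = -507642027268/1910109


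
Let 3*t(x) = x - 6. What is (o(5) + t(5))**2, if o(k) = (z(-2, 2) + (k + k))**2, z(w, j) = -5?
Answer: 5476/9 ≈ 608.44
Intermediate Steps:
t(x) = -2 + x/3 (t(x) = (x - 6)/3 = (-6 + x)/3 = -2 + x/3)
o(k) = (-5 + 2*k)**2 (o(k) = (-5 + (k + k))**2 = (-5 + 2*k)**2)
(o(5) + t(5))**2 = ((-5 + 2*5)**2 + (-2 + (1/3)*5))**2 = ((-5 + 10)**2 + (-2 + 5/3))**2 = (5**2 - 1/3)**2 = (25 - 1/3)**2 = (74/3)**2 = 5476/9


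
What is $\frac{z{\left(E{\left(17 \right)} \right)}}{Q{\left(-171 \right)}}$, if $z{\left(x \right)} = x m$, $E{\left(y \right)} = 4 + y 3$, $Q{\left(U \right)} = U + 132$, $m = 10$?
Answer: $- \frac{550}{39} \approx -14.103$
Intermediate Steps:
$Q{\left(U \right)} = 132 + U$
$E{\left(y \right)} = 4 + 3 y$
$z{\left(x \right)} = 10 x$ ($z{\left(x \right)} = x 10 = 10 x$)
$\frac{z{\left(E{\left(17 \right)} \right)}}{Q{\left(-171 \right)}} = \frac{10 \left(4 + 3 \cdot 17\right)}{132 - 171} = \frac{10 \left(4 + 51\right)}{-39} = 10 \cdot 55 \left(- \frac{1}{39}\right) = 550 \left(- \frac{1}{39}\right) = - \frac{550}{39}$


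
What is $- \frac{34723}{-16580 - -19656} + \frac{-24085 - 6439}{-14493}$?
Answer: $- \frac{409348615}{44580468} \approx -9.1822$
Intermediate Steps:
$- \frac{34723}{-16580 - -19656} + \frac{-24085 - 6439}{-14493} = - \frac{34723}{-16580 + 19656} - - \frac{30524}{14493} = - \frac{34723}{3076} + \frac{30524}{14493} = - \frac{409348615}{44580468}$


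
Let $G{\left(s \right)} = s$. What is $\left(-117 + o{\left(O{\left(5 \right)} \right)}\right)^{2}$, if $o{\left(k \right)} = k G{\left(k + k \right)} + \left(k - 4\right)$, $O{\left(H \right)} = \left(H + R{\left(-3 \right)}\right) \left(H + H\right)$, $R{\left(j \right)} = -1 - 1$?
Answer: $2920681$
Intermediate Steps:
$R{\left(j \right)} = -2$
$O{\left(H \right)} = 2 H \left(-2 + H\right)$ ($O{\left(H \right)} = \left(H - 2\right) \left(H + H\right) = \left(-2 + H\right) 2 H = 2 H \left(-2 + H\right)$)
$o{\left(k \right)} = -4 + k + 2 k^{2}$ ($o{\left(k \right)} = k \left(k + k\right) + \left(k - 4\right) = k 2 k + \left(-4 + k\right) = 2 k^{2} + \left(-4 + k\right) = -4 + k + 2 k^{2}$)
$\left(-117 + o{\left(O{\left(5 \right)} \right)}\right)^{2} = \left(-117 + \left(-4 + 2 \cdot 5 \left(-2 + 5\right) + 2 \left(2 \cdot 5 \left(-2 + 5\right)\right)^{2}\right)\right)^{2} = \left(-117 + \left(-4 + 2 \cdot 5 \cdot 3 + 2 \left(2 \cdot 5 \cdot 3\right)^{2}\right)\right)^{2} = \left(-117 + \left(-4 + 30 + 2 \cdot 30^{2}\right)\right)^{2} = \left(-117 + \left(-4 + 30 + 2 \cdot 900\right)\right)^{2} = \left(-117 + \left(-4 + 30 + 1800\right)\right)^{2} = \left(-117 + 1826\right)^{2} = 1709^{2} = 2920681$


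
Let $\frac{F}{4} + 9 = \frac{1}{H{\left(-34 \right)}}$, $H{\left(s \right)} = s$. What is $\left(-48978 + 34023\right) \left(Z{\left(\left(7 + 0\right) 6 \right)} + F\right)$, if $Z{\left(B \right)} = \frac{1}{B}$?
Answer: $\frac{128468435}{238} \approx 5.3978 \cdot 10^{5}$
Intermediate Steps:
$F = - \frac{614}{17}$ ($F = -36 + \frac{4}{-34} = -36 + 4 \left(- \frac{1}{34}\right) = -36 - \frac{2}{17} = - \frac{614}{17} \approx -36.118$)
$\left(-48978 + 34023\right) \left(Z{\left(\left(7 + 0\right) 6 \right)} + F\right) = \left(-48978 + 34023\right) \left(\frac{1}{\left(7 + 0\right) 6} - \frac{614}{17}\right) = - 14955 \left(\frac{1}{7 \cdot 6} - \frac{614}{17}\right) = - 14955 \left(\frac{1}{42} - \frac{614}{17}\right) = \left(-14955\right) \left(- \frac{25771}{714}\right) = \frac{128468435}{238}$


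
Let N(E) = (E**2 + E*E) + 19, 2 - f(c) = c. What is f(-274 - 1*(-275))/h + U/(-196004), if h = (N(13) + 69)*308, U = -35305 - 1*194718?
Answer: 7545263447/6429323208 ≈ 1.1736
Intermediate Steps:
f(c) = 2 - c
N(E) = 19 + 2*E**2 (N(E) = (E**2 + E**2) + 19 = 2*E**2 + 19 = 19 + 2*E**2)
U = -230023 (U = -35305 - 194718 = -230023)
h = 131208 (h = ((19 + 2*13**2) + 69)*308 = ((19 + 2*169) + 69)*308 = ((19 + 338) + 69)*308 = (357 + 69)*308 = 426*308 = 131208)
f(-274 - 1*(-275))/h + U/(-196004) = (2 - (-274 - 1*(-275)))/131208 - 230023/(-196004) = (2 - (-274 + 275))*(1/131208) - 230023*(-1/196004) = (2 - 1*1)*(1/131208) + 230023/196004 = (2 - 1)*(1/131208) + 230023/196004 = 1*(1/131208) + 230023/196004 = 1/131208 + 230023/196004 = 7545263447/6429323208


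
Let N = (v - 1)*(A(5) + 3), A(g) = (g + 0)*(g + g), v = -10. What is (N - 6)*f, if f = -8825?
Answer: 5197925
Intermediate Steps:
A(g) = 2*g² (A(g) = g*(2*g) = 2*g²)
N = -583 (N = (-10 - 1)*(2*5² + 3) = -11*(2*25 + 3) = -11*(50 + 3) = -11*53 = -583)
(N - 6)*f = (-583 - 6)*(-8825) = -589*(-8825) = 5197925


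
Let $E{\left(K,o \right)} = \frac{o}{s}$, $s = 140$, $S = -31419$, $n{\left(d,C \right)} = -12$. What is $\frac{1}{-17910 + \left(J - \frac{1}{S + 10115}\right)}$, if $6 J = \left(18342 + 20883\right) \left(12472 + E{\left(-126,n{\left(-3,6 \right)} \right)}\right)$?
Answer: $\frac{149128}{12156501422187} \approx 1.2267 \cdot 10^{-8}$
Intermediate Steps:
$E{\left(K,o \right)} = \frac{o}{140}$
$J = \frac{1141491955}{14}$ ($J = \frac{\left(18342 + 20883\right) \left(12472 + \frac{1}{140} \left(-12\right)\right)}{6} = \frac{39225 \left(12472 - \frac{3}{35}\right)}{6} = \frac{39225 \cdot \frac{436517}{35}}{6} = \frac{1}{6} \cdot \frac{3424475865}{7} = \frac{1141491955}{14} \approx 8.1535 \cdot 10^{7}$)
$\frac{1}{-17910 + \left(J - \frac{1}{S + 10115}\right)} = \frac{1}{-17910 + \left(\frac{1141491955}{14} - \frac{1}{-31419 + 10115}\right)} = \frac{1}{-17910 + \left(\frac{1141491955}{14} - \frac{1}{-21304}\right)} = \frac{1}{-17910 + \left(\frac{1141491955}{14} - - \frac{1}{21304}\right)} = \frac{1}{-17910 + \left(\frac{1141491955}{14} + \frac{1}{21304}\right)} = \frac{1}{-17910 + \frac{12159172304667}{149128}} = \frac{1}{\frac{12156501422187}{149128}} = \frac{149128}{12156501422187}$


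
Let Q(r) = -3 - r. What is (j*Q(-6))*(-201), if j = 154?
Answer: -92862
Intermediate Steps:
(j*Q(-6))*(-201) = (154*(-3 - 1*(-6)))*(-201) = (154*(-3 + 6))*(-201) = (154*3)*(-201) = 462*(-201) = -92862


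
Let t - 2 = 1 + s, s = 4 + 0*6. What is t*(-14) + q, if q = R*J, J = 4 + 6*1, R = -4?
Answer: -138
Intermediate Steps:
J = 10 (J = 4 + 6 = 10)
q = -40 (q = -4*10 = -40)
s = 4 (s = 4 + 0 = 4)
t = 7 (t = 2 + (1 + 4) = 2 + 5 = 7)
t*(-14) + q = 7*(-14) - 40 = -98 - 40 = -138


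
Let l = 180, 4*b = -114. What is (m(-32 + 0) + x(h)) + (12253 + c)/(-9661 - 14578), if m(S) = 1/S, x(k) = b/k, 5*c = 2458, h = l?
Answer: -8323157/11634720 ≈ -0.71537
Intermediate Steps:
b = -57/2 (b = (1/4)*(-114) = -57/2 ≈ -28.500)
h = 180
c = 2458/5 (c = (1/5)*2458 = 2458/5 ≈ 491.60)
x(k) = -57/(2*k)
(m(-32 + 0) + x(h)) + (12253 + c)/(-9661 - 14578) = (1/(-32 + 0) - 57/2/180) + (12253 + 2458/5)/(-9661 - 14578) = (1/(-32) - 57/2*1/180) + (63723/5)/(-24239) = (-1/32 - 19/120) + (63723/5)*(-1/24239) = -91/480 - 63723/121195 = -8323157/11634720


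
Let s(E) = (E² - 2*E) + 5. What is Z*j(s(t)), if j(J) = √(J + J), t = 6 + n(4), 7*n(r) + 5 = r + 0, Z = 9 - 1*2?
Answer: 52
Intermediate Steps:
Z = 7 (Z = 9 - 2 = 7)
n(r) = -5/7 + r/7 (n(r) = -5/7 + (r + 0)/7 = -5/7 + r/7)
t = 41/7 (t = 6 + (-5/7 + (⅐)*4) = 6 + (-5/7 + 4/7) = 6 - ⅐ = 41/7 ≈ 5.8571)
s(E) = 5 + E² - 2*E
j(J) = √2*√J (j(J) = √(2*J) = √2*√J)
Z*j(s(t)) = 7*(√2*√(5 + (41/7)² - 2*41/7)) = 7*(√2*√(5 + 1681/49 - 82/7)) = 7*(√2*√(1352/49)) = 7*(√2*(26*√2/7)) = 7*(52/7) = 52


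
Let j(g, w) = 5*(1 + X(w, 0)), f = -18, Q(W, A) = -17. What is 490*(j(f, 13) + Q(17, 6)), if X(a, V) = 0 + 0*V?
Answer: -5880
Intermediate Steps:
X(a, V) = 0 (X(a, V) = 0 + 0 = 0)
j(g, w) = 5 (j(g, w) = 5*(1 + 0) = 5*1 = 5)
490*(j(f, 13) + Q(17, 6)) = 490*(5 - 17) = 490*(-12) = -5880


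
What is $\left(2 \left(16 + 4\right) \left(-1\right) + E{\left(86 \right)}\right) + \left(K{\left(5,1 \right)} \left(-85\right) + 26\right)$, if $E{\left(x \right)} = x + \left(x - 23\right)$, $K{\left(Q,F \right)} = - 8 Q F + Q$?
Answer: $3110$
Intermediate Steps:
$K{\left(Q,F \right)} = Q - 8 F Q$ ($K{\left(Q,F \right)} = - 8 F Q + Q = Q - 8 F Q$)
$E{\left(x \right)} = -23 + 2 x$ ($E{\left(x \right)} = x + \left(-23 + x\right) = -23 + 2 x$)
$\left(2 \left(16 + 4\right) \left(-1\right) + E{\left(86 \right)}\right) + \left(K{\left(5,1 \right)} \left(-85\right) + 26\right) = \left(2 \left(16 + 4\right) \left(-1\right) + \left(-23 + 2 \cdot 86\right)\right) + \left(5 \left(1 - 8\right) \left(-85\right) + 26\right) = \left(2 \cdot 20 \left(-1\right) + \left(-23 + 172\right)\right) + \left(5 \left(1 - 8\right) \left(-85\right) + 26\right) = \left(40 \left(-1\right) + 149\right) + \left(5 \left(-7\right) \left(-85\right) + 26\right) = \left(-40 + 149\right) + \left(\left(-35\right) \left(-85\right) + 26\right) = 109 + \left(2975 + 26\right) = 109 + 3001 = 3110$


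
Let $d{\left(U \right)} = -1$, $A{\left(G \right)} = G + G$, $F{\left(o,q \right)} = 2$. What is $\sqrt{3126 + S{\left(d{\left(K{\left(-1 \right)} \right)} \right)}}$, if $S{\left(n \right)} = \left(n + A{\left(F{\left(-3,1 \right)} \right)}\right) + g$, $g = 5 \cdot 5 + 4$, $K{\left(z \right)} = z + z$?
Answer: $\sqrt{3158} \approx 56.196$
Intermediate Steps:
$K{\left(z \right)} = 2 z$
$g = 29$ ($g = 25 + 4 = 29$)
$A{\left(G \right)} = 2 G$
$S{\left(n \right)} = 33 + n$ ($S{\left(n \right)} = \left(n + 2 \cdot 2\right) + 29 = \left(n + 4\right) + 29 = \left(4 + n\right) + 29 = 33 + n$)
$\sqrt{3126 + S{\left(d{\left(K{\left(-1 \right)} \right)} \right)}} = \sqrt{3126 + \left(33 - 1\right)} = \sqrt{3126 + 32} = \sqrt{3158}$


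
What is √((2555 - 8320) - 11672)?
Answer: I*√17437 ≈ 132.05*I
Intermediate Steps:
√((2555 - 8320) - 11672) = √(-5765 - 11672) = √(-17437) = I*√17437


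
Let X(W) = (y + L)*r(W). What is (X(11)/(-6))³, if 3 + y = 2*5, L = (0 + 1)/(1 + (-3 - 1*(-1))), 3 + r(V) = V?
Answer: -512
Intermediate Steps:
r(V) = -3 + V
L = -1 (L = 1/(1 + (-3 + 1)) = 1/(1 - 2) = 1/(-1) = 1*(-1) = -1)
y = 7 (y = -3 + 2*5 = -3 + 10 = 7)
X(W) = -18 + 6*W (X(W) = (7 - 1)*(-3 + W) = 6*(-3 + W) = -18 + 6*W)
(X(11)/(-6))³ = ((-18 + 6*11)/(-6))³ = ((-18 + 66)*(-⅙))³ = (48*(-⅙))³ = (-8)³ = -512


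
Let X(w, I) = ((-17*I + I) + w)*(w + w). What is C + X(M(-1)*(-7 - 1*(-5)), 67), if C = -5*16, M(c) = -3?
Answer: -12872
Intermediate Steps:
X(w, I) = 2*w*(w - 16*I) (X(w, I) = (-16*I + w)*(2*w) = (w - 16*I)*(2*w) = 2*w*(w - 16*I))
C = -80
C + X(M(-1)*(-7 - 1*(-5)), 67) = -80 + 2*(-3*(-7 - 1*(-5)))*(-3*(-7 - 1*(-5)) - 16*67) = -80 + 2*(-3*(-7 + 5))*(-3*(-7 + 5) - 1072) = -80 + 2*(-3*(-2))*(-3*(-2) - 1072) = -80 + 2*6*(6 - 1072) = -80 + 2*6*(-1066) = -80 - 12792 = -12872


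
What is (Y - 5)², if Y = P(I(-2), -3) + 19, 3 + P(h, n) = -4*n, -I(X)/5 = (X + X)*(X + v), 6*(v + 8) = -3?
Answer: 529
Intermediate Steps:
v = -17/2 (v = -8 + (⅙)*(-3) = -8 - ½ = -17/2 ≈ -8.5000)
I(X) = -10*X*(-17/2 + X) (I(X) = -5*(X + X)*(X - 17/2) = -5*2*X*(-17/2 + X) = -10*X*(-17/2 + X))
P(h, n) = -3 - 4*n
Y = 28 (Y = (-3 - 4*(-3)) + 19 = (-3 + 12) + 19 = 9 + 19 = 28)
(Y - 5)² = (28 - 5)² = 23² = 529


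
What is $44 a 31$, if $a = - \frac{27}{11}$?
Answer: $-3348$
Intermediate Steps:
$a = - \frac{27}{11}$ ($a = \left(-27\right) \frac{1}{11} = - \frac{27}{11} \approx -2.4545$)
$44 a 31 = 44 \left(- \frac{27}{11}\right) 31 = \left(-108\right) 31 = -3348$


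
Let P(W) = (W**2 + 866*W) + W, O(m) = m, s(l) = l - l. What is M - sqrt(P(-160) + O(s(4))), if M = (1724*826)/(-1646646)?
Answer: -712012/823323 - 4*I*sqrt(7070) ≈ -0.8648 - 336.33*I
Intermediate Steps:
s(l) = 0
P(W) = W**2 + 867*W
M = -712012/823323 (M = 1424024*(-1/1646646) = -712012/823323 ≈ -0.86480)
M - sqrt(P(-160) + O(s(4))) = -712012/823323 - sqrt(-160*(867 - 160) + 0) = -712012/823323 - sqrt(-160*707 + 0) = -712012/823323 - sqrt(-113120 + 0) = -712012/823323 - sqrt(-113120) = -712012/823323 - 4*I*sqrt(7070)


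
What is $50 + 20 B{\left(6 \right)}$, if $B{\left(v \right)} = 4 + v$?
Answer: $250$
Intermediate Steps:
$50 + 20 B{\left(6 \right)} = 50 + 20 \left(4 + 6\right) = 50 + 20 \cdot 10 = 50 + 200 = 250$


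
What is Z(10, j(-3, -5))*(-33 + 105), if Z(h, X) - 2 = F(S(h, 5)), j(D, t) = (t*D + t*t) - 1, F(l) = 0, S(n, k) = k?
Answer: 144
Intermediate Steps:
j(D, t) = -1 + t**2 + D*t (j(D, t) = (D*t + t**2) - 1 = (t**2 + D*t) - 1 = -1 + t**2 + D*t)
Z(h, X) = 2 (Z(h, X) = 2 + 0 = 2)
Z(10, j(-3, -5))*(-33 + 105) = 2*(-33 + 105) = 2*72 = 144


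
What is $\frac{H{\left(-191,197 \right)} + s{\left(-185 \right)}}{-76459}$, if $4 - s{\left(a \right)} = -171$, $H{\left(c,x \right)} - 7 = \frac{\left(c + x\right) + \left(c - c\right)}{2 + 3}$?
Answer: $- \frac{916}{382295} \approx -0.0023961$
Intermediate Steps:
$H{\left(c,x \right)} = 7 + \frac{c}{5} + \frac{x}{5}$ ($H{\left(c,x \right)} = 7 + \frac{\left(c + x\right) + \left(c - c\right)}{2 + 3} = 7 + \frac{\left(c + x\right) + 0}{5} = 7 + \left(c + x\right) \frac{1}{5} = 7 + \left(\frac{c}{5} + \frac{x}{5}\right) = 7 + \frac{c}{5} + \frac{x}{5}$)
$s{\left(a \right)} = 175$ ($s{\left(a \right)} = 4 - -171 = 4 + 171 = 175$)
$\frac{H{\left(-191,197 \right)} + s{\left(-185 \right)}}{-76459} = \frac{\left(7 + \frac{1}{5} \left(-191\right) + \frac{1}{5} \cdot 197\right) + 175}{-76459} = \left(\left(7 - \frac{191}{5} + \frac{197}{5}\right) + 175\right) \left(- \frac{1}{76459}\right) = \left(\frac{41}{5} + 175\right) \left(- \frac{1}{76459}\right) = \frac{916}{5} \left(- \frac{1}{76459}\right) = - \frac{916}{382295}$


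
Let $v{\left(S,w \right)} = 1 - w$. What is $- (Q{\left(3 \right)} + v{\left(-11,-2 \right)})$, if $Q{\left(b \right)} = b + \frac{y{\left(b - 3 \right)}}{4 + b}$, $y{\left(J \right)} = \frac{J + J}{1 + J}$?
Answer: $-6$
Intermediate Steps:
$y{\left(J \right)} = \frac{2 J}{1 + J}$
$Q{\left(b \right)} = b + \frac{2 \left(-3 + b\right)}{\left(-2 + b\right) \left(4 + b\right)}$ ($Q{\left(b \right)} = b + \frac{2 \left(b - 3\right) \frac{1}{1 + \left(b - 3\right)}}{4 + b} = b + \frac{2 \left(-3 + b\right) \frac{1}{1 + \left(-3 + b\right)}}{4 + b} = b + \frac{2 \left(-3 + b\right) \frac{1}{-2 + b}}{4 + b} = b + \frac{2 \frac{1}{-2 + b} \left(-3 + b\right)}{4 + b} = b + \frac{2 \left(-3 + b\right)}{\left(-2 + b\right) \left(4 + b\right)}$)
$- (Q{\left(3 \right)} + v{\left(-11,-2 \right)}) = - (\frac{-6 + 2 \cdot 3 + 3 \left(-2 + 3\right) \left(4 + 3\right)}{\left(-2 + 3\right) \left(4 + 3\right)} + \left(1 - -2\right)) = - (\frac{-6 + 6 + 3 \cdot 1 \cdot 7}{1 \cdot 7} + \left(1 + 2\right)) = - (1 \cdot \frac{1}{7} \left(-6 + 6 + 21\right) + 3) = - (1 \cdot \frac{1}{7} \cdot 21 + 3) = - (3 + 3) = \left(-1\right) 6 = -6$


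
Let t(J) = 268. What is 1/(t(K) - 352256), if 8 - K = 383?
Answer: -1/351988 ≈ -2.8410e-6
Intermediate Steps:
K = -375 (K = 8 - 1*383 = 8 - 383 = -375)
1/(t(K) - 352256) = 1/(268 - 352256) = 1/(-351988) = -1/351988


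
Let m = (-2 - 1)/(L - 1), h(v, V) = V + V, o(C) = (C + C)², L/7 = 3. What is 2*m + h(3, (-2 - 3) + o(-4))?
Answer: 1177/10 ≈ 117.70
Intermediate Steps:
L = 21 (L = 7*3 = 21)
o(C) = 4*C² (o(C) = (2*C)² = 4*C²)
h(v, V) = 2*V
m = -3/20 (m = (-2 - 1)/(21 - 1) = -3/20 ≈ -0.15000)
2*m + h(3, (-2 - 3) + o(-4)) = 2*(-3/20) + 2*((-2 - 3) + 4*(-4)²) = -3/10 + 2*(-5 + 4*16) = -3/10 + 2*(-5 + 64) = -3/10 + 2*59 = -3/10 + 118 = 1177/10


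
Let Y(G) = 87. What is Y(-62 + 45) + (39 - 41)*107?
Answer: -127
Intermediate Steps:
Y(-62 + 45) + (39 - 41)*107 = 87 + (39 - 41)*107 = 87 - 2*107 = 87 - 214 = -127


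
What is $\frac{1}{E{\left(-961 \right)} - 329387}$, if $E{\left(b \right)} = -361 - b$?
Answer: $- \frac{1}{328787} \approx -3.0415 \cdot 10^{-6}$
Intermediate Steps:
$\frac{1}{E{\left(-961 \right)} - 329387} = \frac{1}{\left(-361 - -961\right) - 329387} = \frac{1}{\left(-361 + 961\right) - 329387} = \frac{1}{600 - 329387} = \frac{1}{-328787} = - \frac{1}{328787}$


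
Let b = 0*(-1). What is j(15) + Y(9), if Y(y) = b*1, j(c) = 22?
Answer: 22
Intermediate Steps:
b = 0
Y(y) = 0 (Y(y) = 0*1 = 0)
j(15) + Y(9) = 22 + 0 = 22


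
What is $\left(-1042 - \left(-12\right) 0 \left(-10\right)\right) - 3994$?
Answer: $-5036$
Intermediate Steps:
$\left(-1042 - \left(-12\right) 0 \left(-10\right)\right) - 3994 = \left(-1042 - 0 \left(-10\right)\right) - 3994 = \left(-1042 - 0\right) - 3994 = \left(-1042 + 0\right) - 3994 = -1042 - 3994 = -5036$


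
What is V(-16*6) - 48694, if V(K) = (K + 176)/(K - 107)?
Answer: -9884962/203 ≈ -48694.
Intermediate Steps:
V(K) = (176 + K)/(-107 + K)
V(-16*6) - 48694 = (176 - 16*6)/(-107 - 16*6) - 48694 = (176 - 96)/(-107 - 96) - 48694 = 80/(-203) - 48694 = -1/203*80 - 48694 = -80/203 - 48694 = -9884962/203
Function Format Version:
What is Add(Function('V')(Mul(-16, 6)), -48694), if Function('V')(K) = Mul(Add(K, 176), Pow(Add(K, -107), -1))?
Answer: Rational(-9884962, 203) ≈ -48694.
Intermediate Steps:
Function('V')(K) = Mul(Pow(Add(-107, K), -1), Add(176, K)) (Function('V')(K) = Mul(Add(176, K), Pow(Add(-107, K), -1)) = Mul(Pow(Add(-107, K), -1), Add(176, K)))
Add(Function('V')(Mul(-16, 6)), -48694) = Add(Mul(Pow(Add(-107, Mul(-16, 6)), -1), Add(176, Mul(-16, 6))), -48694) = Add(Mul(Pow(Add(-107, -96), -1), Add(176, -96)), -48694) = Add(Mul(Pow(-203, -1), 80), -48694) = Add(Mul(Rational(-1, 203), 80), -48694) = Add(Rational(-80, 203), -48694) = Rational(-9884962, 203)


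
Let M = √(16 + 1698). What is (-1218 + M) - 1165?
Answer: -2383 + √1714 ≈ -2341.6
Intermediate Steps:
M = √1714 ≈ 41.401
(-1218 + M) - 1165 = (-1218 + √1714) - 1165 = -2383 + √1714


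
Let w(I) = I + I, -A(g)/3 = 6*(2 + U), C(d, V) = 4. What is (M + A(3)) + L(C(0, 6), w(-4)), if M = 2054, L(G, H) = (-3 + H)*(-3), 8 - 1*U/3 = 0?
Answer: 1619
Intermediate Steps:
U = 24 (U = 24 - 3*0 = 24 + 0 = 24)
A(g) = -468 (A(g) = -18*(2 + 24) = -18*26 = -3*156 = -468)
w(I) = 2*I
L(G, H) = 9 - 3*H
(M + A(3)) + L(C(0, 6), w(-4)) = (2054 - 468) + (9 - 6*(-4)) = 1586 + (9 - 3*(-8)) = 1586 + (9 + 24) = 1586 + 33 = 1619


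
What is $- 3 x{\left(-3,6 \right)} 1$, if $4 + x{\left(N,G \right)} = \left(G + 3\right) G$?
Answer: $-150$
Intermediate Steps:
$x{\left(N,G \right)} = -4 + G \left(3 + G\right)$ ($x{\left(N,G \right)} = -4 + \left(G + 3\right) G = -4 + \left(3 + G\right) G = -4 + G \left(3 + G\right)$)
$- 3 x{\left(-3,6 \right)} 1 = - 3 \left(-4 + 6^{2} + 3 \cdot 6\right) 1 = - 3 \left(-4 + 36 + 18\right) 1 = \left(-3\right) 50 \cdot 1 = \left(-150\right) 1 = -150$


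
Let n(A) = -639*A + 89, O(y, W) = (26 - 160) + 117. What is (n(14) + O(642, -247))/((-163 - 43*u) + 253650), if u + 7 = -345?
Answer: -986/29847 ≈ -0.033035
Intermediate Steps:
u = -352 (u = -7 - 345 = -352)
O(y, W) = -17 (O(y, W) = -134 + 117 = -17)
n(A) = 89 - 639*A
(n(14) + O(642, -247))/((-163 - 43*u) + 253650) = ((89 - 639*14) - 17)/((-163 - 43*(-352)) + 253650) = ((89 - 8946) - 17)/((-163 + 15136) + 253650) = (-8857 - 17)/(14973 + 253650) = -8874/268623 = -8874*1/268623 = -986/29847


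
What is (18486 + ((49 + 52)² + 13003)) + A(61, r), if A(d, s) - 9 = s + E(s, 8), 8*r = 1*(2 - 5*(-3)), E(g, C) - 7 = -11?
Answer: 333577/8 ≈ 41697.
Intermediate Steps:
E(g, C) = -4 (E(g, C) = 7 - 11 = -4)
r = 17/8 (r = (1*(2 - 5*(-3)))/8 = (1*(2 + 15))/8 = (1*17)/8 = (⅛)*17 = 17/8 ≈ 2.1250)
A(d, s) = 5 + s (A(d, s) = 9 + (s - 4) = 9 + (-4 + s) = 5 + s)
(18486 + ((49 + 52)² + 13003)) + A(61, r) = (18486 + ((49 + 52)² + 13003)) + (5 + 17/8) = (18486 + (101² + 13003)) + 57/8 = (18486 + (10201 + 13003)) + 57/8 = (18486 + 23204) + 57/8 = 41690 + 57/8 = 333577/8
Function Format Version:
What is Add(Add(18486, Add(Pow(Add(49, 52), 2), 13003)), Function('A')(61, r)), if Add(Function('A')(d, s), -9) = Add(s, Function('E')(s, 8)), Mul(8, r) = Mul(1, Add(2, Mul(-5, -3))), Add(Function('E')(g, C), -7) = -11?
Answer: Rational(333577, 8) ≈ 41697.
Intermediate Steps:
Function('E')(g, C) = -4 (Function('E')(g, C) = Add(7, -11) = -4)
r = Rational(17, 8) (r = Mul(Rational(1, 8), Mul(1, Add(2, Mul(-5, -3)))) = Mul(Rational(1, 8), Mul(1, Add(2, 15))) = Mul(Rational(1, 8), Mul(1, 17)) = Mul(Rational(1, 8), 17) = Rational(17, 8) ≈ 2.1250)
Function('A')(d, s) = Add(5, s) (Function('A')(d, s) = Add(9, Add(s, -4)) = Add(9, Add(-4, s)) = Add(5, s))
Add(Add(18486, Add(Pow(Add(49, 52), 2), 13003)), Function('A')(61, r)) = Add(Add(18486, Add(Pow(Add(49, 52), 2), 13003)), Add(5, Rational(17, 8))) = Add(Add(18486, Add(Pow(101, 2), 13003)), Rational(57, 8)) = Add(Add(18486, Add(10201, 13003)), Rational(57, 8)) = Add(Add(18486, 23204), Rational(57, 8)) = Add(41690, Rational(57, 8)) = Rational(333577, 8)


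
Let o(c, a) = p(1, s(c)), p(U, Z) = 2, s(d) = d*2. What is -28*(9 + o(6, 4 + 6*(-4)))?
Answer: -308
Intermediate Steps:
s(d) = 2*d
o(c, a) = 2
-28*(9 + o(6, 4 + 6*(-4))) = -28*(9 + 2) = -28*11 = -308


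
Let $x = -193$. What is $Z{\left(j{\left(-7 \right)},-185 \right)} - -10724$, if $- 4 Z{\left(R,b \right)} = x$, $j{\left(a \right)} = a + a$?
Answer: $\frac{43089}{4} \approx 10772.0$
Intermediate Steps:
$j{\left(a \right)} = 2 a$
$Z{\left(R,b \right)} = \frac{193}{4}$ ($Z{\left(R,b \right)} = \left(- \frac{1}{4}\right) \left(-193\right) = \frac{193}{4}$)
$Z{\left(j{\left(-7 \right)},-185 \right)} - -10724 = \frac{193}{4} - -10724 = \frac{193}{4} + 10724 = \frac{43089}{4}$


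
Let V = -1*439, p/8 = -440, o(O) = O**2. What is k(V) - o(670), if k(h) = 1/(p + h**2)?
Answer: -84932328899/189201 ≈ -4.4890e+5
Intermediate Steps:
p = -3520 (p = 8*(-440) = -3520)
V = -439
k(h) = 1/(-3520 + h**2)
k(V) - o(670) = 1/(-3520 + (-439)**2) - 1*670**2 = 1/(-3520 + 192721) - 1*448900 = 1/189201 - 448900 = -84932328899/189201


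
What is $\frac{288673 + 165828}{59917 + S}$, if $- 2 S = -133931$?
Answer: $\frac{909002}{253765} \approx 3.5821$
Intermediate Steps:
$S = \frac{133931}{2}$ ($S = \left(- \frac{1}{2}\right) \left(-133931\right) = \frac{133931}{2} \approx 66966.0$)
$\frac{288673 + 165828}{59917 + S} = \frac{288673 + 165828}{59917 + \frac{133931}{2}} = \frac{454501}{\frac{253765}{2}} = 454501 \cdot \frac{2}{253765} = \frac{909002}{253765}$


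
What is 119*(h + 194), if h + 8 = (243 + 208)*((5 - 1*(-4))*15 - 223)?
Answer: -4700738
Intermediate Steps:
h = -39696 (h = -8 + (243 + 208)*((5 - 1*(-4))*15 - 223) = -8 + 451*((5 + 4)*15 - 223) = -8 + 451*(9*15 - 223) = -8 + 451*(135 - 223) = -8 + 451*(-88) = -8 - 39688 = -39696)
119*(h + 194) = 119*(-39696 + 194) = 119*(-39502) = -4700738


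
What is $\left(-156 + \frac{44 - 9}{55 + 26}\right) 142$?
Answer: $- \frac{1789342}{81} \approx -22091.0$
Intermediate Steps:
$\left(-156 + \frac{44 - 9}{55 + 26}\right) 142 = \left(-156 + \frac{35}{81}\right) 142 = \left(- \frac{12601}{81}\right) 142 = - \frac{1789342}{81}$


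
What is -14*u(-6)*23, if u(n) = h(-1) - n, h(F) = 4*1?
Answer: -3220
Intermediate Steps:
h(F) = 4
u(n) = 4 - n
-14*u(-6)*23 = -14*(4 - 1*(-6))*23 = -14*(4 + 6)*23 = -14*10*23 = -140*23 = -3220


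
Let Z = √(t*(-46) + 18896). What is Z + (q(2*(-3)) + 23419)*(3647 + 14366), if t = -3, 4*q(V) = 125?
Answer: 1689637413/4 + √19034 ≈ 4.2241e+8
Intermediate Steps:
q(V) = 125/4 (q(V) = (¼)*125 = 125/4)
Z = √19034 (Z = √(-3*(-46) + 18896) = √(138 + 18896) = √19034 ≈ 137.96)
Z + (q(2*(-3)) + 23419)*(3647 + 14366) = √19034 + (125/4 + 23419)*(3647 + 14366) = √19034 + (93801/4)*18013 = √19034 + 1689637413/4 = 1689637413/4 + √19034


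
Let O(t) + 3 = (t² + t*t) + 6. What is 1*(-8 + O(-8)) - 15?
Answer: 108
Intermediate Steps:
O(t) = 3 + 2*t² (O(t) = -3 + ((t² + t*t) + 6) = -3 + ((t² + t²) + 6) = -3 + (2*t² + 6) = -3 + (6 + 2*t²) = 3 + 2*t²)
1*(-8 + O(-8)) - 15 = 1*(-8 + (3 + 2*(-8)²)) - 15 = 1*(-8 + (3 + 2*64)) - 15 = 1*(-8 + (3 + 128)) - 15 = 1*(-8 + 131) - 15 = 1*123 - 15 = 123 - 15 = 108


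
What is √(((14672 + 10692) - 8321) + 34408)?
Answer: √51451 ≈ 226.83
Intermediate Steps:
√(((14672 + 10692) - 8321) + 34408) = √((25364 - 8321) + 34408) = √(17043 + 34408) = √51451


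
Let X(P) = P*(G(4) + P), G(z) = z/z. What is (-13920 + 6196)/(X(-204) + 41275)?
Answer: -7724/82687 ≈ -0.093413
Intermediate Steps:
G(z) = 1
X(P) = P*(1 + P)
(-13920 + 6196)/(X(-204) + 41275) = (-13920 + 6196)/(-204*(1 - 204) + 41275) = -7724/(-204*(-203) + 41275) = -7724/(41412 + 41275) = -7724/82687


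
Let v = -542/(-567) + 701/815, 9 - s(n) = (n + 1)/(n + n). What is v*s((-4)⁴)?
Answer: 3651346147/236597760 ≈ 15.433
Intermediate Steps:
s(n) = 9 - (1 + n)/(2*n) (s(n) = 9 - (n + 1)/(n + n) = 9 - (1 + n)/(2*n))
v = 839197/462105 (v = -542*(-1/567) + 701*(1/815) = 542/567 + 701/815 = 839197/462105 ≈ 1.8160)
v*s((-4)⁴) = 839197*((-1 + 17*(-4)⁴)/(2*((-4)⁴)))/462105 = 839197*((½)*(-1 + 17*256)/256)/462105 = 839197*((½)*(1/256)*(-1 + 4352))/462105 = 839197*((½)*(1/256)*4351)/462105 = (839197/462105)*(4351/512) = 3651346147/236597760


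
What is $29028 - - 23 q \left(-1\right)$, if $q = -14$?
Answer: $29350$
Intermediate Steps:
$29028 - - 23 q \left(-1\right) = 29028 - - 23 \left(\left(-14\right) \left(-1\right)\right) = 29028 - \left(-23\right) 14 = 29028 - -322 = 29028 + 322 = 29350$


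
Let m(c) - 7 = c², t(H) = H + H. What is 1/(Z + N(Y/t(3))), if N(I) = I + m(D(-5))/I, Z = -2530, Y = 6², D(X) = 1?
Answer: -3/7568 ≈ -0.00039641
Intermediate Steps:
t(H) = 2*H
Y = 36
m(c) = 7 + c²
N(I) = I + 8/I (N(I) = I + (7 + 1²)/I = I + (7 + 1)/I = I + 8/I)
1/(Z + N(Y/t(3))) = 1/(-2530 + (36/((2*3)) + 8/((36/((2*3)))))) = 1/(-2530 + (36/6 + 8/((36/6)))) = 1/(-2530 + (36*(⅙) + 8/((36*(⅙))))) = 1/(-2530 + (6 + 8/6)) = 1/(-2530 + (6 + 8*(⅙))) = 1/(-2530 + (6 + 4/3)) = 1/(-2530 + 22/3) = 1/(-7568/3) = -3/7568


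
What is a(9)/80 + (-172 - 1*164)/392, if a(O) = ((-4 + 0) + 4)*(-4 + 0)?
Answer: -6/7 ≈ -0.85714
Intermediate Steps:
a(O) = 0 (a(O) = (-4 + 4)*(-4) = 0*(-4) = 0)
a(9)/80 + (-172 - 1*164)/392 = 0/80 + (-172 - 1*164)/392 = 0*(1/80) + (-172 - 164)*(1/392) = 0 - 336*1/392 = 0 - 6/7 = -6/7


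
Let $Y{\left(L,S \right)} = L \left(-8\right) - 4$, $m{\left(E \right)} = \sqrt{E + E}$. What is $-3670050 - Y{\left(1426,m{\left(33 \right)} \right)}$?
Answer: $-3658638$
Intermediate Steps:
$m{\left(E \right)} = \sqrt{2} \sqrt{E}$ ($m{\left(E \right)} = \sqrt{2 E} = \sqrt{2} \sqrt{E}$)
$Y{\left(L,S \right)} = -4 - 8 L$ ($Y{\left(L,S \right)} = - 8 L - 4 = -4 - 8 L$)
$-3670050 - Y{\left(1426,m{\left(33 \right)} \right)} = -3670050 - \left(-4 - 11408\right) = -3670050 - -11412 = -3670050 + 11412 = -3658638$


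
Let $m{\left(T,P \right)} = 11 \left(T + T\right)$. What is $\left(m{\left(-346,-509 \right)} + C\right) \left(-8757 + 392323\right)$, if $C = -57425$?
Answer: $-24945981942$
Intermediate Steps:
$m{\left(T,P \right)} = 22 T$ ($m{\left(T,P \right)} = 11 \cdot 2 T = 22 T$)
$\left(m{\left(-346,-509 \right)} + C\right) \left(-8757 + 392323\right) = \left(22 \left(-346\right) - 57425\right) \left(-8757 + 392323\right) = \left(-7612 - 57425\right) 383566 = \left(-65037\right) 383566 = -24945981942$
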